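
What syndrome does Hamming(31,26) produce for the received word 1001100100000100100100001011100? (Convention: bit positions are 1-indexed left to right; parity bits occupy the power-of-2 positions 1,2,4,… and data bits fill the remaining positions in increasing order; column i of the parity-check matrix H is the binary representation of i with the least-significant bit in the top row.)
Syndrome s = H · r^T (mod 2), r = 1001100100000100100100001011100:
  s[0] = (1010101010101010101010101010101)·(1001100100000100100100001011100) mod 2 = 1+0+0+0+1+0+0+0+0+0+0+0+0+0+0+0+1+0+0+0+0+0+0+0+1+0+1+0+1+0+0 mod 2 = 0
  s[1] = (0110011001100110011001100110011)·(1001100100000100100100001011100) mod 2 = 0+0+0+0+0+0+0+0+0+0+0+0+0+1+0+0+0+0+0+0+0+0+0+0+0+0+1+0+0+0+0 mod 2 = 0
  s[2] = (0001111000011110000111100001111)·(1001100100000100100100001011100) mod 2 = 0+0+0+1+1+0+0+0+0+0+0+0+0+1+0+0+0+0+0+1+0+0+0+0+0+0+0+1+1+0+0 mod 2 = 0
  s[3] = (0000000111111110000000011111111)·(1001100100000100100100001011100) mod 2 = 0+0+0+0+0+0+0+1+0+0+0+0+0+1+0+0+0+0+0+0+0+0+0+0+1+0+1+1+1+0+0 mod 2 = 0
  s[4] = (0000000000000001111111111111111)·(1001100100000100100100001011100) mod 2 = 0+0+0+0+0+0+0+0+0+0+0+0+0+0+0+0+1+0+0+1+0+0+0+0+1+0+1+1+1+0+0 mod 2 = 0
Syndrome = 00000
s = 0: no error detected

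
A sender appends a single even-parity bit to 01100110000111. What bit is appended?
Sum of data bits: 0+1+1+0+0+1+1+0+0+0+0+1+1+1 = 7.
7 mod 2 = 1, so parity bit = 1.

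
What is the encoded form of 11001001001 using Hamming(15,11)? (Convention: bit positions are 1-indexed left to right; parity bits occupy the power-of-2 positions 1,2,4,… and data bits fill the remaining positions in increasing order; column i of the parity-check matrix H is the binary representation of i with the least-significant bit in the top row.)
Codeword c = d · G (mod 2), d = 11001001001:
  c[0] = d·G[:,0] = (11001001001)·(11011010101) mod 2 = 1+1+0+0+1+0+0+0+0+0+1 mod 2 = 0
  c[1] = d·G[:,1] = (11001001001)·(10110110011) mod 2 = 1+0+0+0+0+0+0+0+0+0+1 mod 2 = 0
  c[2] = d·G[:,2] = (11001001001)·(10000000000) mod 2 = 1+0+0+0+0+0+0+0+0+0+0 mod 2 = 1
  c[3] = d·G[:,3] = (11001001001)·(01110001111) mod 2 = 0+1+0+0+0+0+0+1+0+0+1 mod 2 = 1
  c[4] = d·G[:,4] = (11001001001)·(01000000000) mod 2 = 0+1+0+0+0+0+0+0+0+0+0 mod 2 = 1
  c[5] = d·G[:,5] = (11001001001)·(00100000000) mod 2 = 0+0+0+0+0+0+0+0+0+0+0 mod 2 = 0
  c[6] = d·G[:,6] = (11001001001)·(00010000000) mod 2 = 0+0+0+0+0+0+0+0+0+0+0 mod 2 = 0
  c[7] = d·G[:,7] = (11001001001)·(00001111111) mod 2 = 0+0+0+0+1+0+0+1+0+0+1 mod 2 = 1
  c[8] = d·G[:,8] = (11001001001)·(00001000000) mod 2 = 0+0+0+0+1+0+0+0+0+0+0 mod 2 = 1
  c[9] = d·G[:,9] = (11001001001)·(00000100000) mod 2 = 0+0+0+0+0+0+0+0+0+0+0 mod 2 = 0
  c[10] = d·G[:,10] = (11001001001)·(00000010000) mod 2 = 0+0+0+0+0+0+0+0+0+0+0 mod 2 = 0
  c[11] = d·G[:,11] = (11001001001)·(00000001000) mod 2 = 0+0+0+0+0+0+0+1+0+0+0 mod 2 = 1
  c[12] = d·G[:,12] = (11001001001)·(00000000100) mod 2 = 0+0+0+0+0+0+0+0+0+0+0 mod 2 = 0
  c[13] = d·G[:,13] = (11001001001)·(00000000010) mod 2 = 0+0+0+0+0+0+0+0+0+0+0 mod 2 = 0
  c[14] = d·G[:,14] = (11001001001)·(00000000001) mod 2 = 0+0+0+0+0+0+0+0+0+0+1 mod 2 = 1
Codeword = 001110011001001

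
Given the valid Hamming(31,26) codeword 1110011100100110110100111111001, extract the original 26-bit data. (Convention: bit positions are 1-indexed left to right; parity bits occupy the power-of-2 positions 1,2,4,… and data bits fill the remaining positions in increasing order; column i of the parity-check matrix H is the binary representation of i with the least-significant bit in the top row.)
Parity bits occupy power-of-2 positions; data bits are at positions {3,5,6,7,9,10,11,12,13,14,15,17,18,19,20,21,22,23,24,25,26,27,28,29,30,31} (1-indexed).
Extract: c[3]=1 c[5]=0 c[6]=1 c[7]=1 c[9]=0 c[10]=0 c[11]=1 c[12]=0 c[13]=0 c[14]=1 c[15]=1 c[17]=1 c[18]=1 c[19]=0 c[20]=1 c[21]=0 c[22]=0 c[23]=1 c[24]=1 c[25]=1 c[26]=1 c[27]=1 c[28]=1 c[29]=0 c[30]=0 c[31]=1
Data = 10110010011110100111111001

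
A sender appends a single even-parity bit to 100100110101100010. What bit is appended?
Sum of data bits: 1+0+0+1+0+0+1+1+0+1+0+1+1+0+0+0+1+0 = 8.
8 mod 2 = 0, so parity bit = 0.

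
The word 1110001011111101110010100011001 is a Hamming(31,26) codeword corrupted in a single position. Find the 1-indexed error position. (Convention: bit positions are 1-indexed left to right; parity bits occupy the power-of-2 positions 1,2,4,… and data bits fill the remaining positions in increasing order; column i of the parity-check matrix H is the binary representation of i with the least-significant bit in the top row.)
Syndrome s = H · r^T (mod 2), r = 1110001011111101110010100011001:
  s[0] = (1010101010101010101010101010101)·(1110001011111101110010100011001) mod 2 = 1+0+1+0+0+0+1+0+1+0+1+0+1+0+0+0+1+0+0+0+1+0+1+0+0+0+1+0+0+0+1 mod 2 = 1
  s[1] = (0110011001100110011001100110011)·(1110001011111101110010100011001) mod 2 = 0+1+1+0+0+0+1+0+0+1+1+0+0+1+0+0+0+1+0+0+0+0+1+0+0+0+1+0+0+0+1 mod 2 = 0
  s[2] = (0001111000011110000111100001111)·(1110001011111101110010100011001) mod 2 = 0+0+0+0+0+0+1+0+0+0+0+1+1+1+0+0+0+0+0+0+1+0+1+0+0+0+0+1+0+0+1 mod 2 = 0
  s[3] = (0000000111111110000000011111111)·(1110001011111101110010100011001) mod 2 = 0+0+0+0+0+0+0+0+1+1+1+1+1+1+0+0+0+0+0+0+0+0+0+0+0+0+1+1+0+0+1 mod 2 = 1
  s[4] = (0000000000000001111111111111111)·(1110001011111101110010100011001) mod 2 = 0+0+0+0+0+0+0+0+0+0+0+0+0+0+0+1+1+1+0+0+1+0+1+0+0+0+1+1+0+0+1 mod 2 = 0
Syndrome = 10010
Column i of H is the binary representation of i, so the syndrome is the binary index of the flipped bit.
Read s = 10010 with s[0] as LSB: 1·2^0 + 0·2^1 + 0·2^2 + 1·2^3 + 0·2^4 = 9.
Error is at bit position 9.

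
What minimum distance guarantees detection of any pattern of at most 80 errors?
Detecting e errors requires d_min ≥ e + 1 = 80 + 1 = 81.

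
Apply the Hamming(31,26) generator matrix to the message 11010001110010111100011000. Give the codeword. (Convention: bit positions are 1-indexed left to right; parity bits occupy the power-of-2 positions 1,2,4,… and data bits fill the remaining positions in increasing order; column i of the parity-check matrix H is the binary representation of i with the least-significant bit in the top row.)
Codeword c = d · G (mod 2), d = 11010001110010111100011000:
  c[0] = d·G[:,0] = (11010001110010111100011000)·(11011010101101010101010101) mod 2 = 1+1+0+1+0+0+0+0+1+0+0+0+0+0+0+1+0+1+0+0+0+1+0+0+0+0 mod 2 = 1
  c[1] = d·G[:,1] = (11010001110010111100011000)·(10110110011011001100110011) mod 2 = 1+0+0+1+0+0+0+0+0+1+0+0+1+0+0+0+1+1+0+0+0+1+0+0+0+0 mod 2 = 1
  c[2] = d·G[:,2] = (11010001110010111100011000)·(10000000000000000000000000) mod 2 = 1+0+0+0+0+0+0+0+0+0+0+0+0+0+0+0+0+0+0+0+0+0+0+0+0+0 mod 2 = 1
  c[3] = d·G[:,3] = (11010001110010111100011000)·(01110001111000111100001111) mod 2 = 0+1+0+1+0+0+0+1+1+1+0+0+0+0+1+1+1+1+0+0+0+0+1+0+0+0 mod 2 = 0
  c[4] = d·G[:,4] = (11010001110010111100011000)·(01000000000000000000000000) mod 2 = 0+1+0+0+0+0+0+0+0+0+0+0+0+0+0+0+0+0+0+0+0+0+0+0+0+0 mod 2 = 1
  c[5] = d·G[:,5] = (11010001110010111100011000)·(00100000000000000000000000) mod 2 = 0+0+0+0+0+0+0+0+0+0+0+0+0+0+0+0+0+0+0+0+0+0+0+0+0+0 mod 2 = 0
  c[6] = d·G[:,6] = (11010001110010111100011000)·(00010000000000000000000000) mod 2 = 0+0+0+1+0+0+0+0+0+0+0+0+0+0+0+0+0+0+0+0+0+0+0+0+0+0 mod 2 = 1
  c[7] = d·G[:,7] = (11010001110010111100011000)·(00001111111000000011111111) mod 2 = 0+0+0+0+0+0+0+1+1+1+0+0+0+0+0+0+0+0+0+0+0+1+1+0+0+0 mod 2 = 1
  c[8] = d·G[:,8] = (11010001110010111100011000)·(00001000000000000000000000) mod 2 = 0+0+0+0+0+0+0+0+0+0+0+0+0+0+0+0+0+0+0+0+0+0+0+0+0+0 mod 2 = 0
  c[9] = d·G[:,9] = (11010001110010111100011000)·(00000100000000000000000000) mod 2 = 0+0+0+0+0+0+0+0+0+0+0+0+0+0+0+0+0+0+0+0+0+0+0+0+0+0 mod 2 = 0
  c[10] = d·G[:,10] = (11010001110010111100011000)·(00000010000000000000000000) mod 2 = 0+0+0+0+0+0+0+0+0+0+0+0+0+0+0+0+0+0+0+0+0+0+0+0+0+0 mod 2 = 0
  c[11] = d·G[:,11] = (11010001110010111100011000)·(00000001000000000000000000) mod 2 = 0+0+0+0+0+0+0+1+0+0+0+0+0+0+0+0+0+0+0+0+0+0+0+0+0+0 mod 2 = 1
  c[12] = d·G[:,12] = (11010001110010111100011000)·(00000000100000000000000000) mod 2 = 0+0+0+0+0+0+0+0+1+0+0+0+0+0+0+0+0+0+0+0+0+0+0+0+0+0 mod 2 = 1
  c[13] = d·G[:,13] = (11010001110010111100011000)·(00000000010000000000000000) mod 2 = 0+0+0+0+0+0+0+0+0+1+0+0+0+0+0+0+0+0+0+0+0+0+0+0+0+0 mod 2 = 1
  c[14] = d·G[:,14] = (11010001110010111100011000)·(00000000001000000000000000) mod 2 = 0+0+0+0+0+0+0+0+0+0+0+0+0+0+0+0+0+0+0+0+0+0+0+0+0+0 mod 2 = 0
  c[15] = d·G[:,15] = (11010001110010111100011000)·(00000000000111111111111111) mod 2 = 0+0+0+0+0+0+0+0+0+0+0+0+1+0+1+1+1+1+0+0+0+1+1+0+0+0 mod 2 = 1
  c[16] = d·G[:,16] = (11010001110010111100011000)·(00000000000100000000000000) mod 2 = 0+0+0+0+0+0+0+0+0+0+0+0+0+0+0+0+0+0+0+0+0+0+0+0+0+0 mod 2 = 0
  c[17] = d·G[:,17] = (11010001110010111100011000)·(00000000000010000000000000) mod 2 = 0+0+0+0+0+0+0+0+0+0+0+0+1+0+0+0+0+0+0+0+0+0+0+0+0+0 mod 2 = 1
  c[18] = d·G[:,18] = (11010001110010111100011000)·(00000000000001000000000000) mod 2 = 0+0+0+0+0+0+0+0+0+0+0+0+0+0+0+0+0+0+0+0+0+0+0+0+0+0 mod 2 = 0
  c[19] = d·G[:,19] = (11010001110010111100011000)·(00000000000000100000000000) mod 2 = 0+0+0+0+0+0+0+0+0+0+0+0+0+0+1+0+0+0+0+0+0+0+0+0+0+0 mod 2 = 1
  c[20] = d·G[:,20] = (11010001110010111100011000)·(00000000000000010000000000) mod 2 = 0+0+0+0+0+0+0+0+0+0+0+0+0+0+0+1+0+0+0+0+0+0+0+0+0+0 mod 2 = 1
  c[21] = d·G[:,21] = (11010001110010111100011000)·(00000000000000001000000000) mod 2 = 0+0+0+0+0+0+0+0+0+0+0+0+0+0+0+0+1+0+0+0+0+0+0+0+0+0 mod 2 = 1
  c[22] = d·G[:,22] = (11010001110010111100011000)·(00000000000000000100000000) mod 2 = 0+0+0+0+0+0+0+0+0+0+0+0+0+0+0+0+0+1+0+0+0+0+0+0+0+0 mod 2 = 1
  c[23] = d·G[:,23] = (11010001110010111100011000)·(00000000000000000010000000) mod 2 = 0+0+0+0+0+0+0+0+0+0+0+0+0+0+0+0+0+0+0+0+0+0+0+0+0+0 mod 2 = 0
  c[24] = d·G[:,24] = (11010001110010111100011000)·(00000000000000000001000000) mod 2 = 0+0+0+0+0+0+0+0+0+0+0+0+0+0+0+0+0+0+0+0+0+0+0+0+0+0 mod 2 = 0
  c[25] = d·G[:,25] = (11010001110010111100011000)·(00000000000000000000100000) mod 2 = 0+0+0+0+0+0+0+0+0+0+0+0+0+0+0+0+0+0+0+0+0+0+0+0+0+0 mod 2 = 0
  c[26] = d·G[:,26] = (11010001110010111100011000)·(00000000000000000000010000) mod 2 = 0+0+0+0+0+0+0+0+0+0+0+0+0+0+0+0+0+0+0+0+0+1+0+0+0+0 mod 2 = 1
  c[27] = d·G[:,27] = (11010001110010111100011000)·(00000000000000000000001000) mod 2 = 0+0+0+0+0+0+0+0+0+0+0+0+0+0+0+0+0+0+0+0+0+0+1+0+0+0 mod 2 = 1
  c[28] = d·G[:,28] = (11010001110010111100011000)·(00000000000000000000000100) mod 2 = 0+0+0+0+0+0+0+0+0+0+0+0+0+0+0+0+0+0+0+0+0+0+0+0+0+0 mod 2 = 0
  c[29] = d·G[:,29] = (11010001110010111100011000)·(00000000000000000000000010) mod 2 = 0+0+0+0+0+0+0+0+0+0+0+0+0+0+0+0+0+0+0+0+0+0+0+0+0+0 mod 2 = 0
  c[30] = d·G[:,30] = (11010001110010111100011000)·(00000000000000000000000001) mod 2 = 0+0+0+0+0+0+0+0+0+0+0+0+0+0+0+0+0+0+0+0+0+0+0+0+0+0 mod 2 = 0
Codeword = 1110101100011101010111100011000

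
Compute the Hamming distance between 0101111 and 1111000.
XOR = 1010111, count of 1s = 5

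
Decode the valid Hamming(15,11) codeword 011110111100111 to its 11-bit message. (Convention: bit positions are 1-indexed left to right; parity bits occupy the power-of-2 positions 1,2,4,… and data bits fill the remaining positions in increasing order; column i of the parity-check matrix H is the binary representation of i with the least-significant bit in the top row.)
Parity bits occupy power-of-2 positions; data bits are at positions {3,5,6,7,9,10,11,12,13,14,15} (1-indexed).
Extract: c[3]=1 c[5]=1 c[6]=0 c[7]=1 c[9]=1 c[10]=1 c[11]=0 c[12]=0 c[13]=1 c[14]=1 c[15]=1
Data = 11011100111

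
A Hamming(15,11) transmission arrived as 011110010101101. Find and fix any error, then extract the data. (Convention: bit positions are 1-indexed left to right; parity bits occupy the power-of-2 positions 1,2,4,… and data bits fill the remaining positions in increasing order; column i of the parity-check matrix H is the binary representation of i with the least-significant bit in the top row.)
Syndrome s = H · r^T (mod 2), r = 011110010101101:
  s[0] = (101010101010101)·(011110010101101) mod 2 = 0+0+1+0+1+0+0+0+0+0+0+0+1+0+1 mod 2 = 0
  s[1] = (011001100110011)·(011110010101101) mod 2 = 0+1+1+0+0+0+0+0+0+1+0+0+0+0+1 mod 2 = 0
  s[2] = (000111100001111)·(011110010101101) mod 2 = 0+0+0+1+1+0+0+0+0+0+0+1+1+0+1 mod 2 = 1
  s[3] = (000000011111111)·(011110010101101) mod 2 = 0+0+0+0+0+0+0+1+0+1+0+1+1+0+1 mod 2 = 1
Syndrome = 0011
Column 12 of H equals this syndrome → error at bit 12 (1-indexed).
Flip bit 12: 011110010101101 → 011110010100101
Extract data bits at positions {3,5,6,7,9,10,11,12,13,14,15}: 11000100101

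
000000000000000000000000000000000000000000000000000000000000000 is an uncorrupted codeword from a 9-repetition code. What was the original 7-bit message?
Split into 9-bit blocks: 000000000 000000000 000000000 000000000 000000000 000000000 000000000
Data = 0000000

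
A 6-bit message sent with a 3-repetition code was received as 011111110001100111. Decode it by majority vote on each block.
Split into 3-bit blocks and majority-vote each:
  block 1 = 011: 2 ones, 1 zeros → 1
  block 2 = 111: 3 ones, 0 zeros → 1
  block 3 = 110: 2 ones, 1 zeros → 1
  block 4 = 001: 1 ones, 2 zeros → 0
  block 5 = 100: 1 ones, 2 zeros → 0
  block 6 = 111: 3 ones, 0 zeros → 1
Decoded = 111001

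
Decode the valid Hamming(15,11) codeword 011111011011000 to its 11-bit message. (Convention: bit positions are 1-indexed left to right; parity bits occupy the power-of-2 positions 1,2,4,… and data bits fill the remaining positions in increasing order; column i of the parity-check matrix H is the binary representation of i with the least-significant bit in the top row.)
Parity bits occupy power-of-2 positions; data bits are at positions {3,5,6,7,9,10,11,12,13,14,15} (1-indexed).
Extract: c[3]=1 c[5]=1 c[6]=1 c[7]=0 c[9]=1 c[10]=0 c[11]=1 c[12]=1 c[13]=0 c[14]=0 c[15]=0
Data = 11101011000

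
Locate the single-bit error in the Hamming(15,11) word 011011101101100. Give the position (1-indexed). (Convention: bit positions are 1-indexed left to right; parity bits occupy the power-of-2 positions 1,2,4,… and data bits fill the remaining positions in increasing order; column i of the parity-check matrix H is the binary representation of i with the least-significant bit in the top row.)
Syndrome s = H · r^T (mod 2), r = 011011101101100:
  s[0] = (101010101010101)·(011011101101100) mod 2 = 0+0+1+0+1+0+1+0+1+0+0+0+1+0+0 mod 2 = 1
  s[1] = (011001100110011)·(011011101101100) mod 2 = 0+1+1+0+0+1+1+0+0+1+0+0+0+0+0 mod 2 = 1
  s[2] = (000111100001111)·(011011101101100) mod 2 = 0+0+0+0+1+1+1+0+0+0+0+1+1+0+0 mod 2 = 1
  s[3] = (000000011111111)·(011011101101100) mod 2 = 0+0+0+0+0+0+0+0+1+1+0+1+1+0+0 mod 2 = 0
Syndrome = 1110
Column i of H is the binary representation of i, so the syndrome is the binary index of the flipped bit.
Read s = 1110 with s[0] as LSB: 1·2^0 + 1·2^1 + 1·2^2 + 0·2^3 = 7.
Error is at bit position 7.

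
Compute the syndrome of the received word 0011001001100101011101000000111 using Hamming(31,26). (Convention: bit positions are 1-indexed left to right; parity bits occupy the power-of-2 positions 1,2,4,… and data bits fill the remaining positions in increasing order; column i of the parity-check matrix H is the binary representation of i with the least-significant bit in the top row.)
Syndrome s = H · r^T (mod 2), r = 0011001001100101011101000000111:
  s[0] = (1010101010101010101010101010101)·(0011001001100101011101000000111) mod 2 = 0+0+1+0+0+0+1+0+0+0+1+0+0+0+0+0+0+0+1+0+0+0+0+0+0+0+0+0+1+0+1 mod 2 = 0
  s[1] = (0110011001100110011001100110011)·(0011001001100101011101000000111) mod 2 = 0+0+1+0+0+0+1+0+0+1+1+0+0+1+0+0+0+1+1+0+0+1+0+0+0+0+0+0+0+1+1 mod 2 = 0
  s[2] = (0001111000011110000111100001111)·(0011001001100101011101000000111) mod 2 = 0+0+0+1+0+0+1+0+0+0+0+0+0+1+0+0+0+0+0+1+0+1+0+0+0+0+0+0+1+1+1 mod 2 = 0
  s[3] = (0000000111111110000000011111111)·(0011001001100101011101000000111) mod 2 = 0+0+0+0+0+0+0+0+0+1+1+0+0+1+0+0+0+0+0+0+0+0+0+0+0+0+0+0+1+1+1 mod 2 = 0
  s[4] = (0000000000000001111111111111111)·(0011001001100101011101000000111) mod 2 = 0+0+0+0+0+0+0+0+0+0+0+0+0+0+0+1+0+1+1+1+0+1+0+0+0+0+0+0+1+1+1 mod 2 = 0
Syndrome = 00000
s = 0: no error detected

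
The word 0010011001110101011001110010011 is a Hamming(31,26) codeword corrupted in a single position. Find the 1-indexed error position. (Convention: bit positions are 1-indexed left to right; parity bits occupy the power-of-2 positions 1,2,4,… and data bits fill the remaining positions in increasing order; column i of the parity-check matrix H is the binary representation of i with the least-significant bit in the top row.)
Syndrome s = H · r^T (mod 2), r = 0010011001110101011001110010011:
  s[0] = (1010101010101010101010101010101)·(0010011001110101011001110010011) mod 2 = 0+0+1+0+0+0+1+0+0+0+1+0+0+0+0+0+0+0+1+0+0+0+1+0+0+0+1+0+0+0+1 mod 2 = 1
  s[1] = (0110011001100110011001100110011)·(0010011001110101011001110010011) mod 2 = 0+0+1+0+0+1+1+0+0+1+1+0+0+1+0+0+0+1+1+0+0+1+1+0+0+0+1+0+0+1+1 mod 2 = 1
  s[2] = (0001111000011110000111100001111)·(0010011001110101011001110010011) mod 2 = 0+0+0+0+0+1+1+0+0+0+0+1+0+1+0+0+0+0+0+0+0+1+1+0+0+0+0+0+0+1+1 mod 2 = 0
  s[3] = (0000000111111110000000011111111)·(0010011001110101011001110010011) mod 2 = 0+0+0+0+0+0+0+0+0+1+1+1+0+1+0+0+0+0+0+0+0+0+0+1+0+0+1+0+0+1+1 mod 2 = 0
  s[4] = (0000000000000001111111111111111)·(0010011001110101011001110010011) mod 2 = 0+0+0+0+0+0+0+0+0+0+0+0+0+0+0+1+0+1+1+0+0+1+1+1+0+0+1+0+0+1+1 mod 2 = 1
Syndrome = 11001
Column i of H is the binary representation of i, so the syndrome is the binary index of the flipped bit.
Read s = 11001 with s[0] as LSB: 1·2^0 + 1·2^1 + 0·2^2 + 0·2^3 + 1·2^4 = 19.
Error is at bit position 19.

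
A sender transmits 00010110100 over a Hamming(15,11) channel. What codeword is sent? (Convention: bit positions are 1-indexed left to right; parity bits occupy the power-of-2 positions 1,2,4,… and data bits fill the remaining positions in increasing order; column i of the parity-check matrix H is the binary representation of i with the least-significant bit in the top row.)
Codeword c = d · G (mod 2), d = 00010110100:
  c[0] = d·G[:,0] = (00010110100)·(11011010101) mod 2 = 0+0+0+1+0+0+1+0+1+0+0 mod 2 = 1
  c[1] = d·G[:,1] = (00010110100)·(10110110011) mod 2 = 0+0+0+1+0+1+1+0+0+0+0 mod 2 = 1
  c[2] = d·G[:,2] = (00010110100)·(10000000000) mod 2 = 0+0+0+0+0+0+0+0+0+0+0 mod 2 = 0
  c[3] = d·G[:,3] = (00010110100)·(01110001111) mod 2 = 0+0+0+1+0+0+0+0+1+0+0 mod 2 = 0
  c[4] = d·G[:,4] = (00010110100)·(01000000000) mod 2 = 0+0+0+0+0+0+0+0+0+0+0 mod 2 = 0
  c[5] = d·G[:,5] = (00010110100)·(00100000000) mod 2 = 0+0+0+0+0+0+0+0+0+0+0 mod 2 = 0
  c[6] = d·G[:,6] = (00010110100)·(00010000000) mod 2 = 0+0+0+1+0+0+0+0+0+0+0 mod 2 = 1
  c[7] = d·G[:,7] = (00010110100)·(00001111111) mod 2 = 0+0+0+0+0+1+1+0+1+0+0 mod 2 = 1
  c[8] = d·G[:,8] = (00010110100)·(00001000000) mod 2 = 0+0+0+0+0+0+0+0+0+0+0 mod 2 = 0
  c[9] = d·G[:,9] = (00010110100)·(00000100000) mod 2 = 0+0+0+0+0+1+0+0+0+0+0 mod 2 = 1
  c[10] = d·G[:,10] = (00010110100)·(00000010000) mod 2 = 0+0+0+0+0+0+1+0+0+0+0 mod 2 = 1
  c[11] = d·G[:,11] = (00010110100)·(00000001000) mod 2 = 0+0+0+0+0+0+0+0+0+0+0 mod 2 = 0
  c[12] = d·G[:,12] = (00010110100)·(00000000100) mod 2 = 0+0+0+0+0+0+0+0+1+0+0 mod 2 = 1
  c[13] = d·G[:,13] = (00010110100)·(00000000010) mod 2 = 0+0+0+0+0+0+0+0+0+0+0 mod 2 = 0
  c[14] = d·G[:,14] = (00010110100)·(00000000001) mod 2 = 0+0+0+0+0+0+0+0+0+0+0 mod 2 = 0
Codeword = 110000110110100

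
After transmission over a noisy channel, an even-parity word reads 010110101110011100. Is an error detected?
Sum of received bits: 0+1+0+1+1+0+1+0+1+1+1+0+0+1+1+1+0+0 = 10; 10 mod 2 = 0. Result is 0 → no error detected.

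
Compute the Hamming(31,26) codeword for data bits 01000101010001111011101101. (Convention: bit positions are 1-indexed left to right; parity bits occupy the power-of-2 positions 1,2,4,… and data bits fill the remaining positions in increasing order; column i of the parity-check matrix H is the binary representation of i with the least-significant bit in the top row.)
Codeword c = d · G (mod 2), d = 01000101010001111011101101:
  c[0] = d·G[:,0] = (01000101010001111011101101)·(11011010101101010101010101) mod 2 = 0+1+0+0+0+0+0+0+0+0+0+0+0+1+0+1+0+0+0+1+0+0+0+1+0+1 mod 2 = 0
  c[1] = d·G[:,1] = (01000101010001111011101101)·(10110110011011001100110011) mod 2 = 0+0+0+0+0+1+0+0+0+1+0+0+0+1+0+0+1+0+0+0+1+0+0+0+0+1 mod 2 = 0
  c[2] = d·G[:,2] = (01000101010001111011101101)·(10000000000000000000000000) mod 2 = 0+0+0+0+0+0+0+0+0+0+0+0+0+0+0+0+0+0+0+0+0+0+0+0+0+0 mod 2 = 0
  c[3] = d·G[:,3] = (01000101010001111011101101)·(01110001111000111100001111) mod 2 = 0+1+0+0+0+0+0+1+0+1+0+0+0+0+1+1+1+0+0+0+0+0+1+1+0+1 mod 2 = 1
  c[4] = d·G[:,4] = (01000101010001111011101101)·(01000000000000000000000000) mod 2 = 0+1+0+0+0+0+0+0+0+0+0+0+0+0+0+0+0+0+0+0+0+0+0+0+0+0 mod 2 = 1
  c[5] = d·G[:,5] = (01000101010001111011101101)·(00100000000000000000000000) mod 2 = 0+0+0+0+0+0+0+0+0+0+0+0+0+0+0+0+0+0+0+0+0+0+0+0+0+0 mod 2 = 0
  c[6] = d·G[:,6] = (01000101010001111011101101)·(00010000000000000000000000) mod 2 = 0+0+0+0+0+0+0+0+0+0+0+0+0+0+0+0+0+0+0+0+0+0+0+0+0+0 mod 2 = 0
  c[7] = d·G[:,7] = (01000101010001111011101101)·(00001111111000000011111111) mod 2 = 0+0+0+0+0+1+0+1+0+1+0+0+0+0+0+0+0+0+1+1+1+0+1+1+0+1 mod 2 = 1
  c[8] = d·G[:,8] = (01000101010001111011101101)·(00001000000000000000000000) mod 2 = 0+0+0+0+0+0+0+0+0+0+0+0+0+0+0+0+0+0+0+0+0+0+0+0+0+0 mod 2 = 0
  c[9] = d·G[:,9] = (01000101010001111011101101)·(00000100000000000000000000) mod 2 = 0+0+0+0+0+1+0+0+0+0+0+0+0+0+0+0+0+0+0+0+0+0+0+0+0+0 mod 2 = 1
  c[10] = d·G[:,10] = (01000101010001111011101101)·(00000010000000000000000000) mod 2 = 0+0+0+0+0+0+0+0+0+0+0+0+0+0+0+0+0+0+0+0+0+0+0+0+0+0 mod 2 = 0
  c[11] = d·G[:,11] = (01000101010001111011101101)·(00000001000000000000000000) mod 2 = 0+0+0+0+0+0+0+1+0+0+0+0+0+0+0+0+0+0+0+0+0+0+0+0+0+0 mod 2 = 1
  c[12] = d·G[:,12] = (01000101010001111011101101)·(00000000100000000000000000) mod 2 = 0+0+0+0+0+0+0+0+0+0+0+0+0+0+0+0+0+0+0+0+0+0+0+0+0+0 mod 2 = 0
  c[13] = d·G[:,13] = (01000101010001111011101101)·(00000000010000000000000000) mod 2 = 0+0+0+0+0+0+0+0+0+1+0+0+0+0+0+0+0+0+0+0+0+0+0+0+0+0 mod 2 = 1
  c[14] = d·G[:,14] = (01000101010001111011101101)·(00000000001000000000000000) mod 2 = 0+0+0+0+0+0+0+0+0+0+0+0+0+0+0+0+0+0+0+0+0+0+0+0+0+0 mod 2 = 0
  c[15] = d·G[:,15] = (01000101010001111011101101)·(00000000000111111111111111) mod 2 = 0+0+0+0+0+0+0+0+0+0+0+0+0+1+1+1+1+0+1+1+1+0+1+1+0+1 mod 2 = 0
  c[16] = d·G[:,16] = (01000101010001111011101101)·(00000000000100000000000000) mod 2 = 0+0+0+0+0+0+0+0+0+0+0+0+0+0+0+0+0+0+0+0+0+0+0+0+0+0 mod 2 = 0
  c[17] = d·G[:,17] = (01000101010001111011101101)·(00000000000010000000000000) mod 2 = 0+0+0+0+0+0+0+0+0+0+0+0+0+0+0+0+0+0+0+0+0+0+0+0+0+0 mod 2 = 0
  c[18] = d·G[:,18] = (01000101010001111011101101)·(00000000000001000000000000) mod 2 = 0+0+0+0+0+0+0+0+0+0+0+0+0+1+0+0+0+0+0+0+0+0+0+0+0+0 mod 2 = 1
  c[19] = d·G[:,19] = (01000101010001111011101101)·(00000000000000100000000000) mod 2 = 0+0+0+0+0+0+0+0+0+0+0+0+0+0+1+0+0+0+0+0+0+0+0+0+0+0 mod 2 = 1
  c[20] = d·G[:,20] = (01000101010001111011101101)·(00000000000000010000000000) mod 2 = 0+0+0+0+0+0+0+0+0+0+0+0+0+0+0+1+0+0+0+0+0+0+0+0+0+0 mod 2 = 1
  c[21] = d·G[:,21] = (01000101010001111011101101)·(00000000000000001000000000) mod 2 = 0+0+0+0+0+0+0+0+0+0+0+0+0+0+0+0+1+0+0+0+0+0+0+0+0+0 mod 2 = 1
  c[22] = d·G[:,22] = (01000101010001111011101101)·(00000000000000000100000000) mod 2 = 0+0+0+0+0+0+0+0+0+0+0+0+0+0+0+0+0+0+0+0+0+0+0+0+0+0 mod 2 = 0
  c[23] = d·G[:,23] = (01000101010001111011101101)·(00000000000000000010000000) mod 2 = 0+0+0+0+0+0+0+0+0+0+0+0+0+0+0+0+0+0+1+0+0+0+0+0+0+0 mod 2 = 1
  c[24] = d·G[:,24] = (01000101010001111011101101)·(00000000000000000001000000) mod 2 = 0+0+0+0+0+0+0+0+0+0+0+0+0+0+0+0+0+0+0+1+0+0+0+0+0+0 mod 2 = 1
  c[25] = d·G[:,25] = (01000101010001111011101101)·(00000000000000000000100000) mod 2 = 0+0+0+0+0+0+0+0+0+0+0+0+0+0+0+0+0+0+0+0+1+0+0+0+0+0 mod 2 = 1
  c[26] = d·G[:,26] = (01000101010001111011101101)·(00000000000000000000010000) mod 2 = 0+0+0+0+0+0+0+0+0+0+0+0+0+0+0+0+0+0+0+0+0+0+0+0+0+0 mod 2 = 0
  c[27] = d·G[:,27] = (01000101010001111011101101)·(00000000000000000000001000) mod 2 = 0+0+0+0+0+0+0+0+0+0+0+0+0+0+0+0+0+0+0+0+0+0+1+0+0+0 mod 2 = 1
  c[28] = d·G[:,28] = (01000101010001111011101101)·(00000000000000000000000100) mod 2 = 0+0+0+0+0+0+0+0+0+0+0+0+0+0+0+0+0+0+0+0+0+0+0+1+0+0 mod 2 = 1
  c[29] = d·G[:,29] = (01000101010001111011101101)·(00000000000000000000000010) mod 2 = 0+0+0+0+0+0+0+0+0+0+0+0+0+0+0+0+0+0+0+0+0+0+0+0+0+0 mod 2 = 0
  c[30] = d·G[:,30] = (01000101010001111011101101)·(00000000000000000000000001) mod 2 = 0+0+0+0+0+0+0+0+0+0+0+0+0+0+0+0+0+0+0+0+0+0+0+0+0+1 mod 2 = 1
Codeword = 0001100101010100001111011101101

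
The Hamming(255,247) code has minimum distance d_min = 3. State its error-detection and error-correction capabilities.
Detection only: up to d_min − 1 = 2 errors.
Correction: up to ⌊(d_min − 1)/2⌋ = ⌊2/2⌋ = 1 errors.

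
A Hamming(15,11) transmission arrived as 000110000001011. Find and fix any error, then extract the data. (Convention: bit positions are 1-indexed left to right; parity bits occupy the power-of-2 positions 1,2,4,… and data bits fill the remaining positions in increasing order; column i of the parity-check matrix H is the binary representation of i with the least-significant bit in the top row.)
Syndrome s = H · r^T (mod 2), r = 000110000001011:
  s[0] = (101010101010101)·(000110000001011) mod 2 = 0+0+0+0+1+0+0+0+0+0+0+0+0+0+1 mod 2 = 0
  s[1] = (011001100110011)·(000110000001011) mod 2 = 0+0+0+0+0+0+0+0+0+0+0+0+0+1+1 mod 2 = 0
  s[2] = (000111100001111)·(000110000001011) mod 2 = 0+0+0+1+1+0+0+0+0+0+0+1+0+1+1 mod 2 = 1
  s[3] = (000000011111111)·(000110000001011) mod 2 = 0+0+0+0+0+0+0+0+0+0+0+1+0+1+1 mod 2 = 1
Syndrome = 0011
Column 12 of H equals this syndrome → error at bit 12 (1-indexed).
Flip bit 12: 000110000001011 → 000110000000011
Extract data bits at positions {3,5,6,7,9,10,11,12,13,14,15}: 01000000011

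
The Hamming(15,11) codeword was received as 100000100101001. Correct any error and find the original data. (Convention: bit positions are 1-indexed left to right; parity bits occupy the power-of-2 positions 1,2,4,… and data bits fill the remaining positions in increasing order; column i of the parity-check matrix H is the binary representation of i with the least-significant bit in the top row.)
Syndrome s = H · r^T (mod 2), r = 100000100101001:
  s[0] = (101010101010101)·(100000100101001) mod 2 = 1+0+0+0+0+0+1+0+0+0+0+0+0+0+1 mod 2 = 1
  s[1] = (011001100110011)·(100000100101001) mod 2 = 0+0+0+0+0+0+1+0+0+1+0+0+0+0+1 mod 2 = 1
  s[2] = (000111100001111)·(100000100101001) mod 2 = 0+0+0+0+0+0+1+0+0+0+0+1+0+0+1 mod 2 = 1
  s[3] = (000000011111111)·(100000100101001) mod 2 = 0+0+0+0+0+0+0+0+0+1+0+1+0+0+1 mod 2 = 1
Syndrome = 1111
Column 15 of H equals this syndrome → error at bit 15 (1-indexed).
Flip bit 15: 100000100101001 → 100000100101000
Extract data bits at positions {3,5,6,7,9,10,11,12,13,14,15}: 00010101000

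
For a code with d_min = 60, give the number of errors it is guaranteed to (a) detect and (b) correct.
(a) Detection requires d_min ≥ e+1, so e ≤ d_min − 1 = 59.
(b) Correction requires d_min ≥ 2t+1, so t ≤ ⌊(d_min − 1)/2⌋ = ⌊59/2⌋ = 29.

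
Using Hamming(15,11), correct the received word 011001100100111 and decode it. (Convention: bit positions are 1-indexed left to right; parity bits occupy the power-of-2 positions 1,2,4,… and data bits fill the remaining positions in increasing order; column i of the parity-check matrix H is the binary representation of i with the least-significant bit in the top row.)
Syndrome s = H · r^T (mod 2), r = 011001100100111:
  s[0] = (101010101010101)·(011001100100111) mod 2 = 0+0+1+0+0+0+1+0+0+0+0+0+1+0+1 mod 2 = 0
  s[1] = (011001100110011)·(011001100100111) mod 2 = 0+1+1+0+0+1+1+0+0+1+0+0+0+1+1 mod 2 = 1
  s[2] = (000111100001111)·(011001100100111) mod 2 = 0+0+0+0+0+1+1+0+0+0+0+0+1+1+1 mod 2 = 1
  s[3] = (000000011111111)·(011001100100111) mod 2 = 0+0+0+0+0+0+0+0+0+1+0+0+1+1+1 mod 2 = 0
Syndrome = 0110
Column 6 of H equals this syndrome → error at bit 6 (1-indexed).
Flip bit 6: 011001100100111 → 011000100100111
Extract data bits at positions {3,5,6,7,9,10,11,12,13,14,15}: 10010100111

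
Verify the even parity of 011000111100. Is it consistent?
Sum of all bits: 0+1+1+0+0+0+1+1+1+1+0+0 = 6; 6 mod 2 = 0. Result is 0 → valid parity.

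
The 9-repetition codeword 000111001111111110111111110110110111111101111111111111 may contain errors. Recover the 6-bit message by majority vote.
Split into 9-bit blocks and majority-vote each:
  block 1 = 000111001: 4 ones, 5 zeros → 0
  block 2 = 111111110: 8 ones, 1 zeros → 1
  block 3 = 111111110: 8 ones, 1 zeros → 1
  block 4 = 110110111: 7 ones, 2 zeros → 1
  block 5 = 111101111: 8 ones, 1 zeros → 1
  block 6 = 111111111: 9 ones, 0 zeros → 1
Decoded = 011111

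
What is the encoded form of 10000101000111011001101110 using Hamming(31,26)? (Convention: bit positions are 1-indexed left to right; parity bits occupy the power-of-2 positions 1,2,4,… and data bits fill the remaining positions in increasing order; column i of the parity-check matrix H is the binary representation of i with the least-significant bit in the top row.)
Codeword c = d · G (mod 2), d = 10000101000111011001101110:
  c[0] = d·G[:,0] = (10000101000111011001101110)·(11011010101101010101010101) mod 2 = 1+0+0+0+0+0+0+0+0+0+0+1+0+1+0+1+0+0+0+1+0+0+0+1+0+0 mod 2 = 0
  c[1] = d·G[:,1] = (10000101000111011001101110)·(10110110011011001100110011) mod 2 = 1+0+0+0+0+1+0+0+0+0+0+0+1+1+0+0+1+0+0+0+1+0+0+0+1+0 mod 2 = 1
  c[2] = d·G[:,2] = (10000101000111011001101110)·(10000000000000000000000000) mod 2 = 1+0+0+0+0+0+0+0+0+0+0+0+0+0+0+0+0+0+0+0+0+0+0+0+0+0 mod 2 = 1
  c[3] = d·G[:,3] = (10000101000111011001101110)·(01110001111000111100001111) mod 2 = 0+0+0+0+0+0+0+1+0+0+0+0+0+0+0+1+1+0+0+0+0+0+1+1+1+0 mod 2 = 0
  c[4] = d·G[:,4] = (10000101000111011001101110)·(01000000000000000000000000) mod 2 = 0+0+0+0+0+0+0+0+0+0+0+0+0+0+0+0+0+0+0+0+0+0+0+0+0+0 mod 2 = 0
  c[5] = d·G[:,5] = (10000101000111011001101110)·(00100000000000000000000000) mod 2 = 0+0+0+0+0+0+0+0+0+0+0+0+0+0+0+0+0+0+0+0+0+0+0+0+0+0 mod 2 = 0
  c[6] = d·G[:,6] = (10000101000111011001101110)·(00010000000000000000000000) mod 2 = 0+0+0+0+0+0+0+0+0+0+0+0+0+0+0+0+0+0+0+0+0+0+0+0+0+0 mod 2 = 0
  c[7] = d·G[:,7] = (10000101000111011001101110)·(00001111111000000011111111) mod 2 = 0+0+0+0+0+1+0+1+0+0+0+0+0+0+0+0+0+0+0+1+1+0+1+1+1+0 mod 2 = 1
  c[8] = d·G[:,8] = (10000101000111011001101110)·(00001000000000000000000000) mod 2 = 0+0+0+0+0+0+0+0+0+0+0+0+0+0+0+0+0+0+0+0+0+0+0+0+0+0 mod 2 = 0
  c[9] = d·G[:,9] = (10000101000111011001101110)·(00000100000000000000000000) mod 2 = 0+0+0+0+0+1+0+0+0+0+0+0+0+0+0+0+0+0+0+0+0+0+0+0+0+0 mod 2 = 1
  c[10] = d·G[:,10] = (10000101000111011001101110)·(00000010000000000000000000) mod 2 = 0+0+0+0+0+0+0+0+0+0+0+0+0+0+0+0+0+0+0+0+0+0+0+0+0+0 mod 2 = 0
  c[11] = d·G[:,11] = (10000101000111011001101110)·(00000001000000000000000000) mod 2 = 0+0+0+0+0+0+0+1+0+0+0+0+0+0+0+0+0+0+0+0+0+0+0+0+0+0 mod 2 = 1
  c[12] = d·G[:,12] = (10000101000111011001101110)·(00000000100000000000000000) mod 2 = 0+0+0+0+0+0+0+0+0+0+0+0+0+0+0+0+0+0+0+0+0+0+0+0+0+0 mod 2 = 0
  c[13] = d·G[:,13] = (10000101000111011001101110)·(00000000010000000000000000) mod 2 = 0+0+0+0+0+0+0+0+0+0+0+0+0+0+0+0+0+0+0+0+0+0+0+0+0+0 mod 2 = 0
  c[14] = d·G[:,14] = (10000101000111011001101110)·(00000000001000000000000000) mod 2 = 0+0+0+0+0+0+0+0+0+0+0+0+0+0+0+0+0+0+0+0+0+0+0+0+0+0 mod 2 = 0
  c[15] = d·G[:,15] = (10000101000111011001101110)·(00000000000111111111111111) mod 2 = 0+0+0+0+0+0+0+0+0+0+0+1+1+1+0+1+1+0+0+1+1+0+1+1+1+0 mod 2 = 0
  c[16] = d·G[:,16] = (10000101000111011001101110)·(00000000000100000000000000) mod 2 = 0+0+0+0+0+0+0+0+0+0+0+1+0+0+0+0+0+0+0+0+0+0+0+0+0+0 mod 2 = 1
  c[17] = d·G[:,17] = (10000101000111011001101110)·(00000000000010000000000000) mod 2 = 0+0+0+0+0+0+0+0+0+0+0+0+1+0+0+0+0+0+0+0+0+0+0+0+0+0 mod 2 = 1
  c[18] = d·G[:,18] = (10000101000111011001101110)·(00000000000001000000000000) mod 2 = 0+0+0+0+0+0+0+0+0+0+0+0+0+1+0+0+0+0+0+0+0+0+0+0+0+0 mod 2 = 1
  c[19] = d·G[:,19] = (10000101000111011001101110)·(00000000000000100000000000) mod 2 = 0+0+0+0+0+0+0+0+0+0+0+0+0+0+0+0+0+0+0+0+0+0+0+0+0+0 mod 2 = 0
  c[20] = d·G[:,20] = (10000101000111011001101110)·(00000000000000010000000000) mod 2 = 0+0+0+0+0+0+0+0+0+0+0+0+0+0+0+1+0+0+0+0+0+0+0+0+0+0 mod 2 = 1
  c[21] = d·G[:,21] = (10000101000111011001101110)·(00000000000000001000000000) mod 2 = 0+0+0+0+0+0+0+0+0+0+0+0+0+0+0+0+1+0+0+0+0+0+0+0+0+0 mod 2 = 1
  c[22] = d·G[:,22] = (10000101000111011001101110)·(00000000000000000100000000) mod 2 = 0+0+0+0+0+0+0+0+0+0+0+0+0+0+0+0+0+0+0+0+0+0+0+0+0+0 mod 2 = 0
  c[23] = d·G[:,23] = (10000101000111011001101110)·(00000000000000000010000000) mod 2 = 0+0+0+0+0+0+0+0+0+0+0+0+0+0+0+0+0+0+0+0+0+0+0+0+0+0 mod 2 = 0
  c[24] = d·G[:,24] = (10000101000111011001101110)·(00000000000000000001000000) mod 2 = 0+0+0+0+0+0+0+0+0+0+0+0+0+0+0+0+0+0+0+1+0+0+0+0+0+0 mod 2 = 1
  c[25] = d·G[:,25] = (10000101000111011001101110)·(00000000000000000000100000) mod 2 = 0+0+0+0+0+0+0+0+0+0+0+0+0+0+0+0+0+0+0+0+1+0+0+0+0+0 mod 2 = 1
  c[26] = d·G[:,26] = (10000101000111011001101110)·(00000000000000000000010000) mod 2 = 0+0+0+0+0+0+0+0+0+0+0+0+0+0+0+0+0+0+0+0+0+0+0+0+0+0 mod 2 = 0
  c[27] = d·G[:,27] = (10000101000111011001101110)·(00000000000000000000001000) mod 2 = 0+0+0+0+0+0+0+0+0+0+0+0+0+0+0+0+0+0+0+0+0+0+1+0+0+0 mod 2 = 1
  c[28] = d·G[:,28] = (10000101000111011001101110)·(00000000000000000000000100) mod 2 = 0+0+0+0+0+0+0+0+0+0+0+0+0+0+0+0+0+0+0+0+0+0+0+1+0+0 mod 2 = 1
  c[29] = d·G[:,29] = (10000101000111011001101110)·(00000000000000000000000010) mod 2 = 0+0+0+0+0+0+0+0+0+0+0+0+0+0+0+0+0+0+0+0+0+0+0+0+1+0 mod 2 = 1
  c[30] = d·G[:,30] = (10000101000111011001101110)·(00000000000000000000000001) mod 2 = 0+0+0+0+0+0+0+0+0+0+0+0+0+0+0+0+0+0+0+0+0+0+0+0+0+0 mod 2 = 0
Codeword = 0110000101010000111011001101110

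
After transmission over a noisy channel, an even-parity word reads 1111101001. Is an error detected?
Sum of received bits: 1+1+1+1+1+0+1+0+0+1 = 7; 7 mod 2 = 1. Result is 1 ≠ 0 → error detected.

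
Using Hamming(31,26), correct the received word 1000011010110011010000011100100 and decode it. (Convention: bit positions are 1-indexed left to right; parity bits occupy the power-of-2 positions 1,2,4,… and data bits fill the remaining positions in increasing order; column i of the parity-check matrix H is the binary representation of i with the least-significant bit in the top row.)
Syndrome s = H · r^T (mod 2), r = 1000011010110011010000011100100:
  s[0] = (1010101010101010101010101010101)·(1000011010110011010000011100100) mod 2 = 1+0+0+0+0+0+1+0+1+0+1+0+0+0+1+0+0+0+0+0+0+0+0+0+1+0+0+0+1+0+0 mod 2 = 1
  s[1] = (0110011001100110011001100110011)·(1000011010110011010000011100100) mod 2 = 0+0+0+0+0+1+1+0+0+0+1+0+0+0+1+0+0+1+0+0+0+0+0+0+0+1+0+0+0+0+0 mod 2 = 0
  s[2] = (0001111000011110000111100001111)·(1000011010110011010000011100100) mod 2 = 0+0+0+0+0+1+1+0+0+0+0+1+0+0+1+0+0+0+0+0+0+0+0+0+0+0+0+0+1+0+0 mod 2 = 1
  s[3] = (0000000111111110000000011111111)·(1000011010110011010000011100100) mod 2 = 0+0+0+0+0+0+0+0+1+0+1+1+0+0+1+0+0+0+0+0+0+0+0+1+1+1+0+0+1+0+0 mod 2 = 0
  s[4] = (0000000000000001111111111111111)·(1000011010110011010000011100100) mod 2 = 0+0+0+0+0+0+0+0+0+0+0+0+0+0+0+1+0+1+0+0+0+0+0+1+1+1+0+0+1+0+0 mod 2 = 0
Syndrome = 10100
Column 5 of H equals this syndrome → error at bit 5 (1-indexed).
Flip bit 5: 1000011010110011010000011100100 → 1000111010110011010000011100100
Extract data bits at positions {3,5,6,7,9,10,11,12,13,14,15,17,18,19,20,21,22,23,24,25,26,27,28,29,30,31}: 01111011001010000011100100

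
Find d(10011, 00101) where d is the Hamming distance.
XOR = 10110, count of 1s = 3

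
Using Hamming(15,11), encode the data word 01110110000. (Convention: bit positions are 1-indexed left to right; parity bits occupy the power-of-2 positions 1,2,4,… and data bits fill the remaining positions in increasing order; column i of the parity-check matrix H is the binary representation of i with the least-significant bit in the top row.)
Codeword c = d · G (mod 2), d = 01110110000:
  c[0] = d·G[:,0] = (01110110000)·(11011010101) mod 2 = 0+1+0+1+0+0+1+0+0+0+0 mod 2 = 1
  c[1] = d·G[:,1] = (01110110000)·(10110110011) mod 2 = 0+0+1+1+0+1+1+0+0+0+0 mod 2 = 0
  c[2] = d·G[:,2] = (01110110000)·(10000000000) mod 2 = 0+0+0+0+0+0+0+0+0+0+0 mod 2 = 0
  c[3] = d·G[:,3] = (01110110000)·(01110001111) mod 2 = 0+1+1+1+0+0+0+0+0+0+0 mod 2 = 1
  c[4] = d·G[:,4] = (01110110000)·(01000000000) mod 2 = 0+1+0+0+0+0+0+0+0+0+0 mod 2 = 1
  c[5] = d·G[:,5] = (01110110000)·(00100000000) mod 2 = 0+0+1+0+0+0+0+0+0+0+0 mod 2 = 1
  c[6] = d·G[:,6] = (01110110000)·(00010000000) mod 2 = 0+0+0+1+0+0+0+0+0+0+0 mod 2 = 1
  c[7] = d·G[:,7] = (01110110000)·(00001111111) mod 2 = 0+0+0+0+0+1+1+0+0+0+0 mod 2 = 0
  c[8] = d·G[:,8] = (01110110000)·(00001000000) mod 2 = 0+0+0+0+0+0+0+0+0+0+0 mod 2 = 0
  c[9] = d·G[:,9] = (01110110000)·(00000100000) mod 2 = 0+0+0+0+0+1+0+0+0+0+0 mod 2 = 1
  c[10] = d·G[:,10] = (01110110000)·(00000010000) mod 2 = 0+0+0+0+0+0+1+0+0+0+0 mod 2 = 1
  c[11] = d·G[:,11] = (01110110000)·(00000001000) mod 2 = 0+0+0+0+0+0+0+0+0+0+0 mod 2 = 0
  c[12] = d·G[:,12] = (01110110000)·(00000000100) mod 2 = 0+0+0+0+0+0+0+0+0+0+0 mod 2 = 0
  c[13] = d·G[:,13] = (01110110000)·(00000000010) mod 2 = 0+0+0+0+0+0+0+0+0+0+0 mod 2 = 0
  c[14] = d·G[:,14] = (01110110000)·(00000000001) mod 2 = 0+0+0+0+0+0+0+0+0+0+0 mod 2 = 0
Codeword = 100111100110000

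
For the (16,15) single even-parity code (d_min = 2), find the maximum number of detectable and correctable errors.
Detection only: up to d_min − 1 = 1 errors.
Correction: up to ⌊(d_min − 1)/2⌋ = ⌊1/2⌋ = 0 errors.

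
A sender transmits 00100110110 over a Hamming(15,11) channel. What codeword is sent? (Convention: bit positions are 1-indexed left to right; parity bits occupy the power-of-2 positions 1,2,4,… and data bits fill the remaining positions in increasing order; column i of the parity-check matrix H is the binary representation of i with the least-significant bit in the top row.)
Codeword c = d · G (mod 2), d = 00100110110:
  c[0] = d·G[:,0] = (00100110110)·(11011010101) mod 2 = 0+0+0+0+0+0+1+0+1+0+0 mod 2 = 0
  c[1] = d·G[:,1] = (00100110110)·(10110110011) mod 2 = 0+0+1+0+0+1+1+0+0+1+0 mod 2 = 0
  c[2] = d·G[:,2] = (00100110110)·(10000000000) mod 2 = 0+0+0+0+0+0+0+0+0+0+0 mod 2 = 0
  c[3] = d·G[:,3] = (00100110110)·(01110001111) mod 2 = 0+0+1+0+0+0+0+0+1+1+0 mod 2 = 1
  c[4] = d·G[:,4] = (00100110110)·(01000000000) mod 2 = 0+0+0+0+0+0+0+0+0+0+0 mod 2 = 0
  c[5] = d·G[:,5] = (00100110110)·(00100000000) mod 2 = 0+0+1+0+0+0+0+0+0+0+0 mod 2 = 1
  c[6] = d·G[:,6] = (00100110110)·(00010000000) mod 2 = 0+0+0+0+0+0+0+0+0+0+0 mod 2 = 0
  c[7] = d·G[:,7] = (00100110110)·(00001111111) mod 2 = 0+0+0+0+0+1+1+0+1+1+0 mod 2 = 0
  c[8] = d·G[:,8] = (00100110110)·(00001000000) mod 2 = 0+0+0+0+0+0+0+0+0+0+0 mod 2 = 0
  c[9] = d·G[:,9] = (00100110110)·(00000100000) mod 2 = 0+0+0+0+0+1+0+0+0+0+0 mod 2 = 1
  c[10] = d·G[:,10] = (00100110110)·(00000010000) mod 2 = 0+0+0+0+0+0+1+0+0+0+0 mod 2 = 1
  c[11] = d·G[:,11] = (00100110110)·(00000001000) mod 2 = 0+0+0+0+0+0+0+0+0+0+0 mod 2 = 0
  c[12] = d·G[:,12] = (00100110110)·(00000000100) mod 2 = 0+0+0+0+0+0+0+0+1+0+0 mod 2 = 1
  c[13] = d·G[:,13] = (00100110110)·(00000000010) mod 2 = 0+0+0+0+0+0+0+0+0+1+0 mod 2 = 1
  c[14] = d·G[:,14] = (00100110110)·(00000000001) mod 2 = 0+0+0+0+0+0+0+0+0+0+0 mod 2 = 0
Codeword = 000101000110110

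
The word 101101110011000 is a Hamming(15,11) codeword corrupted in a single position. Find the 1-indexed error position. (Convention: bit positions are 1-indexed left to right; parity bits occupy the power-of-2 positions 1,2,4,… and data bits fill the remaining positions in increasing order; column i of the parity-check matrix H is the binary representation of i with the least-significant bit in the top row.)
Syndrome s = H · r^T (mod 2), r = 101101110011000:
  s[0] = (101010101010101)·(101101110011000) mod 2 = 1+0+1+0+0+0+1+0+0+0+1+0+0+0+0 mod 2 = 0
  s[1] = (011001100110011)·(101101110011000) mod 2 = 0+0+1+0+0+1+1+0+0+0+1+0+0+0+0 mod 2 = 0
  s[2] = (000111100001111)·(101101110011000) mod 2 = 0+0+0+1+0+1+1+0+0+0+0+1+0+0+0 mod 2 = 0
  s[3] = (000000011111111)·(101101110011000) mod 2 = 0+0+0+0+0+0+0+1+0+0+1+1+0+0+0 mod 2 = 1
Syndrome = 0001
Column i of H is the binary representation of i, so the syndrome is the binary index of the flipped bit.
Read s = 0001 with s[0] as LSB: 0·2^0 + 0·2^1 + 0·2^2 + 1·2^3 = 8.
Error is at bit position 8.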